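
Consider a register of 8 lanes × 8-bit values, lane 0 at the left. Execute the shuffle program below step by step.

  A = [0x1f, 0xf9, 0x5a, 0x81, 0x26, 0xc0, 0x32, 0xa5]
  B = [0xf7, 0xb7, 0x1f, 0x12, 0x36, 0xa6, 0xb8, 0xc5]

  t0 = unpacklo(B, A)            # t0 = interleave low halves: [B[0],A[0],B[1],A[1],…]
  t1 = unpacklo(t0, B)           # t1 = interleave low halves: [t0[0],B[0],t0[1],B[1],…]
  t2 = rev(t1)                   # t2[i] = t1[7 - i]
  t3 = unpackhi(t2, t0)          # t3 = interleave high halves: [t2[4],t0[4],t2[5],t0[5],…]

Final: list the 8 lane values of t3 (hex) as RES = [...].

RES = [0xb7, 0x1f, 0x1f, 0x5a, 0xf7, 0x12, 0xf7, 0x81]

  t0: f7 1f b7 f9 1f 5a 12 81
  t1: f7 f7 1f b7 b7 1f f9 12
  t2: 12 f9 1f b7 b7 1f f7 f7
  t3: b7 1f 1f 5a f7 12 f7 81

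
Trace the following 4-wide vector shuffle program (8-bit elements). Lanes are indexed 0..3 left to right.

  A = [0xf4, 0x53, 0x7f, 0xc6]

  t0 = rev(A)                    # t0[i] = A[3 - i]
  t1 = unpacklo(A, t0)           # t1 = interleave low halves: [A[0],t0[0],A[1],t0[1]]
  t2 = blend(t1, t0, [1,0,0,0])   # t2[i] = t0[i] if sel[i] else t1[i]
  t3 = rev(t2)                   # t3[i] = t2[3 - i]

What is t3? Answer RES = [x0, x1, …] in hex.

  t0: c6 7f 53 f4
  t1: f4 c6 53 7f
  t2: c6 c6 53 7f
  t3: 7f 53 c6 c6

RES = [0x7f, 0x53, 0xc6, 0xc6]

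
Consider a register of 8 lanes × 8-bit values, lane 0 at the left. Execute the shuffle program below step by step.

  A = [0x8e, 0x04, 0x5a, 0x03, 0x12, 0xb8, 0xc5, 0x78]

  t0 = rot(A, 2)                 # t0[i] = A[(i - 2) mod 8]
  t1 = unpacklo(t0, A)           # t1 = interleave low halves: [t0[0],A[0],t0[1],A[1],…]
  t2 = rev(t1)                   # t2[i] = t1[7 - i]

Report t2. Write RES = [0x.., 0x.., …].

RES = [ 0x03  0x04  0x5a  0x8e  0x04  0x78  0x8e  0xc5 ]

t0 = [0xc5, 0x78, 0x8e, 0x04, 0x5a, 0x03, 0x12, 0xb8]
t1 = [0xc5, 0x8e, 0x78, 0x04, 0x8e, 0x5a, 0x04, 0x03]
t2 = [0x03, 0x04, 0x5a, 0x8e, 0x04, 0x78, 0x8e, 0xc5]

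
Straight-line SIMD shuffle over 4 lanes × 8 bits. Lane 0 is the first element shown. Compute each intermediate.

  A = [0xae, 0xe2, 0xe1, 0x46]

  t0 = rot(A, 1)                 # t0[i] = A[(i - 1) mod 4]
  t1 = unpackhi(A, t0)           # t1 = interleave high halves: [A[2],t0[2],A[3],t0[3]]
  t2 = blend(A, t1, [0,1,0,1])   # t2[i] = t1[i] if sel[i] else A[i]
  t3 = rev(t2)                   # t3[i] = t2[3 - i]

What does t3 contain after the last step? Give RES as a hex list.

→ t0 |46|ae|e2|e1|
→ t1 |e1|e2|46|e1|
→ t2 |ae|e2|e1|e1|
→ t3 |e1|e1|e2|ae|

RES = [0xe1, 0xe1, 0xe2, 0xae]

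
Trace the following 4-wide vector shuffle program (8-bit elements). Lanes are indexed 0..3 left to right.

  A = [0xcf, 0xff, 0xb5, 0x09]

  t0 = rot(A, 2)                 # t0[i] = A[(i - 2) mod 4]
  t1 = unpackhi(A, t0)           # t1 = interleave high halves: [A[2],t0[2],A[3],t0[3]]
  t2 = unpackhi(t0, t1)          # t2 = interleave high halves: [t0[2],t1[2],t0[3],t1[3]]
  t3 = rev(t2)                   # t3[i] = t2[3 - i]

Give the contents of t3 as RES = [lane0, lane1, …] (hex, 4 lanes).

  t0: b5 09 cf ff
  t1: b5 cf 09 ff
  t2: cf 09 ff ff
  t3: ff ff 09 cf

RES = [ 0xff  0xff  0x09  0xcf ]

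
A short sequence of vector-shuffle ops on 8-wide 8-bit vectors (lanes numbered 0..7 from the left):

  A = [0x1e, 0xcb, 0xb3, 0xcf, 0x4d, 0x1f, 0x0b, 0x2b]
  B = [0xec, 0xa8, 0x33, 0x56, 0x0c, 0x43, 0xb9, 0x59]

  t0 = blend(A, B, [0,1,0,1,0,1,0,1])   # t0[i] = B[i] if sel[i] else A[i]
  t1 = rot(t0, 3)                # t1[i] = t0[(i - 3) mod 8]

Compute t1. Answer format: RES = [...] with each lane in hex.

t0 = [0x1e, 0xa8, 0xb3, 0x56, 0x4d, 0x43, 0x0b, 0x59]
t1 = [0x43, 0x0b, 0x59, 0x1e, 0xa8, 0xb3, 0x56, 0x4d]

RES = [ 0x43  0x0b  0x59  0x1e  0xa8  0xb3  0x56  0x4d ]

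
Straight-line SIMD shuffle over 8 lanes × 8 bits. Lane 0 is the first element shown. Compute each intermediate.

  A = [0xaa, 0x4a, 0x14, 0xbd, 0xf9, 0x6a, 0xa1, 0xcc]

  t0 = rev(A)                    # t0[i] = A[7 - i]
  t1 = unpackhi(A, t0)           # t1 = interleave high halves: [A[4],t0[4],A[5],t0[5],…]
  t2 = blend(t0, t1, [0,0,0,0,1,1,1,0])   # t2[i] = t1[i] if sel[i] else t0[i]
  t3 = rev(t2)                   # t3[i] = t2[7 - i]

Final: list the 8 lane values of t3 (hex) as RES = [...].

  t0: cc a1 6a f9 bd 14 4a aa
  t1: f9 bd 6a 14 a1 4a cc aa
  t2: cc a1 6a f9 a1 4a cc aa
  t3: aa cc 4a a1 f9 6a a1 cc

RES = [0xaa, 0xcc, 0x4a, 0xa1, 0xf9, 0x6a, 0xa1, 0xcc]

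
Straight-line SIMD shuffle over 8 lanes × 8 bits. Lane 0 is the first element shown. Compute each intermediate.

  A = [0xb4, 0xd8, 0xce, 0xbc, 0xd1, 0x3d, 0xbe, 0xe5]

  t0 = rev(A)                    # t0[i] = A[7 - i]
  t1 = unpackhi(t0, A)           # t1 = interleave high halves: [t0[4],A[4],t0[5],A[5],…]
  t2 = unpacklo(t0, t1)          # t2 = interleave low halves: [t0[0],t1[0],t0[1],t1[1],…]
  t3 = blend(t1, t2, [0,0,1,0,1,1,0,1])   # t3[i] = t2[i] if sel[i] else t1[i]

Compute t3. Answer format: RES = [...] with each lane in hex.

RES = [0xbc, 0xd1, 0xbe, 0x3d, 0x3d, 0xce, 0xb4, 0x3d]

  t0: e5 be 3d d1 bc ce d8 b4
  t1: bc d1 ce 3d d8 be b4 e5
  t2: e5 bc be d1 3d ce d1 3d
  t3: bc d1 be 3d 3d ce b4 3d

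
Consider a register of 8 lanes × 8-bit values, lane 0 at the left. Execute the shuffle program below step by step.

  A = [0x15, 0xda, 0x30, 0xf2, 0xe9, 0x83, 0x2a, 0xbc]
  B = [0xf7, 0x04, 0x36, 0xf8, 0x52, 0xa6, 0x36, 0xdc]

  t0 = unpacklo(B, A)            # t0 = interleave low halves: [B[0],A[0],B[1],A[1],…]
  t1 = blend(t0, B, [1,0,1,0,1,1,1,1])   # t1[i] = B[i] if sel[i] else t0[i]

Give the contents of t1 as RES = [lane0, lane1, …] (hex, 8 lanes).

t0 = [0xf7, 0x15, 0x04, 0xda, 0x36, 0x30, 0xf8, 0xf2]
t1 = [0xf7, 0x15, 0x36, 0xda, 0x52, 0xa6, 0x36, 0xdc]

RES = [ 0xf7  0x15  0x36  0xda  0x52  0xa6  0x36  0xdc ]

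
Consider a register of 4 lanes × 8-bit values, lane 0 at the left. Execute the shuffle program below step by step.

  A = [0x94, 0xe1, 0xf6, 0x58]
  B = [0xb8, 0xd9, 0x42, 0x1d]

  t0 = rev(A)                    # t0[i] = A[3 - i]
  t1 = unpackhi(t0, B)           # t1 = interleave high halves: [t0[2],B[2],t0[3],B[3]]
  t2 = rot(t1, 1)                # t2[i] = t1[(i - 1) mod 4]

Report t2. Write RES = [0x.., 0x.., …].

RES = [0x1d, 0xe1, 0x42, 0x94]

→ t0 |58|f6|e1|94|
→ t1 |e1|42|94|1d|
→ t2 |1d|e1|42|94|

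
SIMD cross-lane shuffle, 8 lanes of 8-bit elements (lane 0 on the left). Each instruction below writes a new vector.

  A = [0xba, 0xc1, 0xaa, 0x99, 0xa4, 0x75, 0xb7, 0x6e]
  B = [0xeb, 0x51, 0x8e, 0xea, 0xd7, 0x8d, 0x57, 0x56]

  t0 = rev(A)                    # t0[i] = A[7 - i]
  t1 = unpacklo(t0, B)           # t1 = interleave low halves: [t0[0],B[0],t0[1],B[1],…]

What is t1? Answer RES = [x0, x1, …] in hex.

  t0: 6e b7 75 a4 99 aa c1 ba
  t1: 6e eb b7 51 75 8e a4 ea

RES = [0x6e, 0xeb, 0xb7, 0x51, 0x75, 0x8e, 0xa4, 0xea]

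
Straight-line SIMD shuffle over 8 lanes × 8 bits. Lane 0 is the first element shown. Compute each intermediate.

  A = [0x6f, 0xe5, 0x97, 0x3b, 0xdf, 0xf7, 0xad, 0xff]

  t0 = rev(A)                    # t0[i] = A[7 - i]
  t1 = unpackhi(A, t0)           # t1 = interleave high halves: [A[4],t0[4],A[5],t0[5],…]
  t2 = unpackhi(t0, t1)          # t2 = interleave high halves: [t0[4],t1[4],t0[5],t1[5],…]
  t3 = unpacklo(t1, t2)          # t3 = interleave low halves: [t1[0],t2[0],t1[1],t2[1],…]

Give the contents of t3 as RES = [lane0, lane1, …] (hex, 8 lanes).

RES = [ 0xdf  0x3b  0x3b  0xad  0xf7  0x97  0x97  0xe5 ]

  t0: ff ad f7 df 3b 97 e5 6f
  t1: df 3b f7 97 ad e5 ff 6f
  t2: 3b ad 97 e5 e5 ff 6f 6f
  t3: df 3b 3b ad f7 97 97 e5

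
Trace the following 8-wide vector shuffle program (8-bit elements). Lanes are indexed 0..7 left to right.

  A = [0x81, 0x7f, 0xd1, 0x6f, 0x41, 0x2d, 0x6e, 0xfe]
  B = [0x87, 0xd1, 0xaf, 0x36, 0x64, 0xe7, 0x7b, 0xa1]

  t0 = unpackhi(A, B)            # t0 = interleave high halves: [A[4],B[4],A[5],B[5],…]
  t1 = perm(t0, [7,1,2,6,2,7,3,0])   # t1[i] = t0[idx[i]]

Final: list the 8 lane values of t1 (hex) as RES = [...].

RES = [ 0xa1  0x64  0x2d  0xfe  0x2d  0xa1  0xe7  0x41 ]

→ t0 |41|64|2d|e7|6e|7b|fe|a1|
→ t1 |a1|64|2d|fe|2d|a1|e7|41|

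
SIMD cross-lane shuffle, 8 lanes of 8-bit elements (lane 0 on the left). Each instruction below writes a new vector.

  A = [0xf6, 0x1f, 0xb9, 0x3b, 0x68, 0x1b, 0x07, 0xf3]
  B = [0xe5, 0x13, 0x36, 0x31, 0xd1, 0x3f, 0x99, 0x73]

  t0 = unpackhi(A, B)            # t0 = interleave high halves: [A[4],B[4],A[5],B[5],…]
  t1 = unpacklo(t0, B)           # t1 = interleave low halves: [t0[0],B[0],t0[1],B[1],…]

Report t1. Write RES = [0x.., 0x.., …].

RES = [0x68, 0xe5, 0xd1, 0x13, 0x1b, 0x36, 0x3f, 0x31]

  t0: 68 d1 1b 3f 07 99 f3 73
  t1: 68 e5 d1 13 1b 36 3f 31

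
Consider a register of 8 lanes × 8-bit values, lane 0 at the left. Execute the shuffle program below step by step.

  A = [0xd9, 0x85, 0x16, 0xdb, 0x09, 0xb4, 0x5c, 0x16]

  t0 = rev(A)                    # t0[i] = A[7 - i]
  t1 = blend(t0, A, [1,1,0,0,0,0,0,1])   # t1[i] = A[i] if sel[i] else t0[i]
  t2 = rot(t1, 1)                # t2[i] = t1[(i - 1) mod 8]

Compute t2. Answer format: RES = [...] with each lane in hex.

RES = [ 0x16  0xd9  0x85  0xb4  0x09  0xdb  0x16  0x85 ]

t0 = [0x16, 0x5c, 0xb4, 0x09, 0xdb, 0x16, 0x85, 0xd9]
t1 = [0xd9, 0x85, 0xb4, 0x09, 0xdb, 0x16, 0x85, 0x16]
t2 = [0x16, 0xd9, 0x85, 0xb4, 0x09, 0xdb, 0x16, 0x85]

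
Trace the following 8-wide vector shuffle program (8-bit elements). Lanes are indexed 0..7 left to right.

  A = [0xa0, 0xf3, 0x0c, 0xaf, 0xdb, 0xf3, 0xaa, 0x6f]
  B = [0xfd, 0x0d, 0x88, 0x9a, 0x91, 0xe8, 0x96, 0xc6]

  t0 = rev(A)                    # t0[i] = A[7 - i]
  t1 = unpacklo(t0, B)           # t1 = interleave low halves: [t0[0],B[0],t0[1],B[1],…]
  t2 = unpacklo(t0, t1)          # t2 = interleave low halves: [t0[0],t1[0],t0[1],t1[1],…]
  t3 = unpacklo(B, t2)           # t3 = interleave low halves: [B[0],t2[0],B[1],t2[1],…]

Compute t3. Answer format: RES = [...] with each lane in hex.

  t0: 6f aa f3 db af 0c f3 a0
  t1: 6f fd aa 0d f3 88 db 9a
  t2: 6f 6f aa fd f3 aa db 0d
  t3: fd 6f 0d 6f 88 aa 9a fd

RES = [ 0xfd  0x6f  0x0d  0x6f  0x88  0xaa  0x9a  0xfd ]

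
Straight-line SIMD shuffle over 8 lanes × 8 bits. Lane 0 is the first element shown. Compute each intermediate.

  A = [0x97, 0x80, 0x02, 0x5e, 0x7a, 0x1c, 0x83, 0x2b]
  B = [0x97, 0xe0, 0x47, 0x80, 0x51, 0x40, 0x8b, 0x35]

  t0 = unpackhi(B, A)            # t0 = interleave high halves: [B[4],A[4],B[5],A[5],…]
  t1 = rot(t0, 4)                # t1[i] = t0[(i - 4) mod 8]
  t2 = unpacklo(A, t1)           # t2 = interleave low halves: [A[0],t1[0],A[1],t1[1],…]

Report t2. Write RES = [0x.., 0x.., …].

t0 = [0x51, 0x7a, 0x40, 0x1c, 0x8b, 0x83, 0x35, 0x2b]
t1 = [0x8b, 0x83, 0x35, 0x2b, 0x51, 0x7a, 0x40, 0x1c]
t2 = [0x97, 0x8b, 0x80, 0x83, 0x02, 0x35, 0x5e, 0x2b]

RES = [0x97, 0x8b, 0x80, 0x83, 0x02, 0x35, 0x5e, 0x2b]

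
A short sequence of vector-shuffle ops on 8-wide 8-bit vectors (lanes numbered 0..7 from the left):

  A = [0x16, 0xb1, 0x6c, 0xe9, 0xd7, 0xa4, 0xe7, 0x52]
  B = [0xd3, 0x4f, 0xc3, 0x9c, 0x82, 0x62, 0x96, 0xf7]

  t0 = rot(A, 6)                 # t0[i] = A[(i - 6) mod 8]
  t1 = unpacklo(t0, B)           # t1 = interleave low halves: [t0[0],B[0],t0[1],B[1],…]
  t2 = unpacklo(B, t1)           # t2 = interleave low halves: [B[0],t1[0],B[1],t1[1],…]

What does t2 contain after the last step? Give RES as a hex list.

  t0: 6c e9 d7 a4 e7 52 16 b1
  t1: 6c d3 e9 4f d7 c3 a4 9c
  t2: d3 6c 4f d3 c3 e9 9c 4f

RES = [0xd3, 0x6c, 0x4f, 0xd3, 0xc3, 0xe9, 0x9c, 0x4f]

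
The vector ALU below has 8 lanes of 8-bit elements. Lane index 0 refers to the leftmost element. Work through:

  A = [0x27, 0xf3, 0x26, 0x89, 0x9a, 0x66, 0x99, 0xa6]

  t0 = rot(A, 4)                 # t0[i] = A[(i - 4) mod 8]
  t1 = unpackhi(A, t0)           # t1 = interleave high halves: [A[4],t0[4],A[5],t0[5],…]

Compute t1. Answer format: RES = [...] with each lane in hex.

  t0: 9a 66 99 a6 27 f3 26 89
  t1: 9a 27 66 f3 99 26 a6 89

RES = [0x9a, 0x27, 0x66, 0xf3, 0x99, 0x26, 0xa6, 0x89]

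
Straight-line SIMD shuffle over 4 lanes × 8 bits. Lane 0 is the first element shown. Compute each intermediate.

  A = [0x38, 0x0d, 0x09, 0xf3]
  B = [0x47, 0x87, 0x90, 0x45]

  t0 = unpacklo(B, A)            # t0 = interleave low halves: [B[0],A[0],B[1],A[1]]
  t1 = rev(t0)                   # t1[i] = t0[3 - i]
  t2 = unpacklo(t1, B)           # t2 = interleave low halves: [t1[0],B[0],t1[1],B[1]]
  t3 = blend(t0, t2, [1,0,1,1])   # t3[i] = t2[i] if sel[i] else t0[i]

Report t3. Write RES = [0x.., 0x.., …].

t0 = [0x47, 0x38, 0x87, 0x0d]
t1 = [0x0d, 0x87, 0x38, 0x47]
t2 = [0x0d, 0x47, 0x87, 0x87]
t3 = [0x0d, 0x38, 0x87, 0x87]

RES = [0x0d, 0x38, 0x87, 0x87]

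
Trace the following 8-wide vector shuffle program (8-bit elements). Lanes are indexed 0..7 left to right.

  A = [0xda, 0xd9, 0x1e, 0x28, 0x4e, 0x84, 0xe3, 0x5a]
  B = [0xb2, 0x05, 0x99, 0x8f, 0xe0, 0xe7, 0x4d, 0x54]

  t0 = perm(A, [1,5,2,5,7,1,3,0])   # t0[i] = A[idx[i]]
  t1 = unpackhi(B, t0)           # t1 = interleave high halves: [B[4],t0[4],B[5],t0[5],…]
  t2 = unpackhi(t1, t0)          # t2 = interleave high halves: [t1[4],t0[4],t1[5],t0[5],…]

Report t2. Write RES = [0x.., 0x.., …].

RES = [ 0x4d  0x5a  0x28  0xd9  0x54  0x28  0xda  0xda ]

  t0: d9 84 1e 84 5a d9 28 da
  t1: e0 5a e7 d9 4d 28 54 da
  t2: 4d 5a 28 d9 54 28 da da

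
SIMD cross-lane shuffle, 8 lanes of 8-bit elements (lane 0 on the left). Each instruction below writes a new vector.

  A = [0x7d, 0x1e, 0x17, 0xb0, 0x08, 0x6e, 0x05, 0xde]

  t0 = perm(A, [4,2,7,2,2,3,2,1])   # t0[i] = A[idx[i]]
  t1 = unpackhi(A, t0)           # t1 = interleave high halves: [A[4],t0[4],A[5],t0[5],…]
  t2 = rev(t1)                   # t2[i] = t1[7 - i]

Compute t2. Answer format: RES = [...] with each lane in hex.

RES = [0x1e, 0xde, 0x17, 0x05, 0xb0, 0x6e, 0x17, 0x08]

  t0: 08 17 de 17 17 b0 17 1e
  t1: 08 17 6e b0 05 17 de 1e
  t2: 1e de 17 05 b0 6e 17 08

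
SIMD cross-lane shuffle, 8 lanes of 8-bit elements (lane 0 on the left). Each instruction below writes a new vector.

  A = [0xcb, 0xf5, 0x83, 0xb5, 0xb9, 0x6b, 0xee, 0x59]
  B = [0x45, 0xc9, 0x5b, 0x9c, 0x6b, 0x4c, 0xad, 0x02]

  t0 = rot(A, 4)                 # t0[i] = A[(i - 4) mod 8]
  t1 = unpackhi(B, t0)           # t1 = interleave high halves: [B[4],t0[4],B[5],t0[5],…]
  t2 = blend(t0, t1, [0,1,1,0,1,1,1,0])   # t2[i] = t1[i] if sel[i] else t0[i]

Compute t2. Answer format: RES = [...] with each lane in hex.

RES = [0xb9, 0xcb, 0x4c, 0x59, 0xad, 0x83, 0x02, 0xb5]

t0 = [0xb9, 0x6b, 0xee, 0x59, 0xcb, 0xf5, 0x83, 0xb5]
t1 = [0x6b, 0xcb, 0x4c, 0xf5, 0xad, 0x83, 0x02, 0xb5]
t2 = [0xb9, 0xcb, 0x4c, 0x59, 0xad, 0x83, 0x02, 0xb5]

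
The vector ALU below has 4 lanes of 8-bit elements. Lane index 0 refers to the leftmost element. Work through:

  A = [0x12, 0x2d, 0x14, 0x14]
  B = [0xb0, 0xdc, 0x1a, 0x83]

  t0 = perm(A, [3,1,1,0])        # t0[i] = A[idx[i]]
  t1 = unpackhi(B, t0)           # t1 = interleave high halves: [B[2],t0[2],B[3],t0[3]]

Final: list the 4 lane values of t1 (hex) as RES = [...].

RES = [ 0x1a  0x2d  0x83  0x12 ]

t0 = [0x14, 0x2d, 0x2d, 0x12]
t1 = [0x1a, 0x2d, 0x83, 0x12]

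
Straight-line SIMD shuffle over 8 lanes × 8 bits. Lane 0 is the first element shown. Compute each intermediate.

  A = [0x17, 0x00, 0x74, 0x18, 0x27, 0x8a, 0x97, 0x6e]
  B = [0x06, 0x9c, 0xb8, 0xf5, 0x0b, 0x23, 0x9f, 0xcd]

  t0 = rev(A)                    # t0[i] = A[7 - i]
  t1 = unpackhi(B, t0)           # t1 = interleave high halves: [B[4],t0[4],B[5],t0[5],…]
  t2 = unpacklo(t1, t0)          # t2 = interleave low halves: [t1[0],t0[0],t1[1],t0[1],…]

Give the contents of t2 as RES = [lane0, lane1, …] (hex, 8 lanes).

→ t0 |6e|97|8a|27|18|74|00|17|
→ t1 |0b|18|23|74|9f|00|cd|17|
→ t2 |0b|6e|18|97|23|8a|74|27|

RES = [0x0b, 0x6e, 0x18, 0x97, 0x23, 0x8a, 0x74, 0x27]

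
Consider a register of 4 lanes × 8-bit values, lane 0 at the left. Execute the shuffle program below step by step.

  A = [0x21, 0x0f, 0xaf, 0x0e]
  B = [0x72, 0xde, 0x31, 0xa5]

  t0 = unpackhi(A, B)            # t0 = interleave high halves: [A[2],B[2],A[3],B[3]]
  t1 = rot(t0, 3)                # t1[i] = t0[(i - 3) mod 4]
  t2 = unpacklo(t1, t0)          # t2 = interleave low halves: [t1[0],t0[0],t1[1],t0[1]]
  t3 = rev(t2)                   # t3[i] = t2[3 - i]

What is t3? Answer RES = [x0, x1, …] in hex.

t0 = [0xaf, 0x31, 0x0e, 0xa5]
t1 = [0x31, 0x0e, 0xa5, 0xaf]
t2 = [0x31, 0xaf, 0x0e, 0x31]
t3 = [0x31, 0x0e, 0xaf, 0x31]

RES = [ 0x31  0x0e  0xaf  0x31 ]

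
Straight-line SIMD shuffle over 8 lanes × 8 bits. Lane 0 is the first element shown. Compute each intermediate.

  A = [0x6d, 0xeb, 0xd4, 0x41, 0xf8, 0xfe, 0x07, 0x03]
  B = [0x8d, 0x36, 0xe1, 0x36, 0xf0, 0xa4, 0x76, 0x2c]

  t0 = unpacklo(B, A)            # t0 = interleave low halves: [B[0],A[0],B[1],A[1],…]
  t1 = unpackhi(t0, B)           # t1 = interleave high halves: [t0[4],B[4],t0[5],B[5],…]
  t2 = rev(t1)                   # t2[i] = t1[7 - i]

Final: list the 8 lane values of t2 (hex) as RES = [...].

  t0: 8d 6d 36 eb e1 d4 36 41
  t1: e1 f0 d4 a4 36 76 41 2c
  t2: 2c 41 76 36 a4 d4 f0 e1

RES = [0x2c, 0x41, 0x76, 0x36, 0xa4, 0xd4, 0xf0, 0xe1]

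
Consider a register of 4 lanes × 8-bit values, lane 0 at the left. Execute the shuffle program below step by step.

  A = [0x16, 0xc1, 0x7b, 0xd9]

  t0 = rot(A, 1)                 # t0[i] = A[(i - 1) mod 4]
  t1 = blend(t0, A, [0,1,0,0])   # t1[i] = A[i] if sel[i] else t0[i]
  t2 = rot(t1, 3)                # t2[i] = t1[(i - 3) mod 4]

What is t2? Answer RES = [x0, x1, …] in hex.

→ t0 |d9|16|c1|7b|
→ t1 |d9|c1|c1|7b|
→ t2 |c1|c1|7b|d9|

RES = [0xc1, 0xc1, 0x7b, 0xd9]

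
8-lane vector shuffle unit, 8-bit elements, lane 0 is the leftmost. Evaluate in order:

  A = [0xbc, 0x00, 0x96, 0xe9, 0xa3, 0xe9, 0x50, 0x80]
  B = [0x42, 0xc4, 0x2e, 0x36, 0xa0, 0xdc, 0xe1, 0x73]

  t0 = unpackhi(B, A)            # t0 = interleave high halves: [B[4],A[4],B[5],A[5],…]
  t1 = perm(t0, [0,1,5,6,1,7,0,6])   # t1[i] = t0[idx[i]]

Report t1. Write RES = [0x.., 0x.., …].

→ t0 |a0|a3|dc|e9|e1|50|73|80|
→ t1 |a0|a3|50|73|a3|80|a0|73|

RES = [ 0xa0  0xa3  0x50  0x73  0xa3  0x80  0xa0  0x73 ]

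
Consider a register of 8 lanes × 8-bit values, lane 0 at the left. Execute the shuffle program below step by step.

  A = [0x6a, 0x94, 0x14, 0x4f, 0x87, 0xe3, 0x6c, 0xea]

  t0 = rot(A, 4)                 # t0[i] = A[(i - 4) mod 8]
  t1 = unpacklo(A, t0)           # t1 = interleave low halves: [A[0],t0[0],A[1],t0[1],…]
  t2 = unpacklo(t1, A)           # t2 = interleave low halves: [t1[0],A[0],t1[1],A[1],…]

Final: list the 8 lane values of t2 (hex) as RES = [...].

RES = [0x6a, 0x6a, 0x87, 0x94, 0x94, 0x14, 0xe3, 0x4f]

→ t0 |87|e3|6c|ea|6a|94|14|4f|
→ t1 |6a|87|94|e3|14|6c|4f|ea|
→ t2 |6a|6a|87|94|94|14|e3|4f|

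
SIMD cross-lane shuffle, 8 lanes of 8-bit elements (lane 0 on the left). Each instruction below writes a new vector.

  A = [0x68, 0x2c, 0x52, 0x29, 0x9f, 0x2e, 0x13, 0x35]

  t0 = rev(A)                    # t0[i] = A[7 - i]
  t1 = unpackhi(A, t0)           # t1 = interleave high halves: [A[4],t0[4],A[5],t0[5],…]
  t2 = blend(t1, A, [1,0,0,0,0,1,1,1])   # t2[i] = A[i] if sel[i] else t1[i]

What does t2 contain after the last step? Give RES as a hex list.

RES = [0x68, 0x29, 0x2e, 0x52, 0x13, 0x2e, 0x13, 0x35]

→ t0 |35|13|2e|9f|29|52|2c|68|
→ t1 |9f|29|2e|52|13|2c|35|68|
→ t2 |68|29|2e|52|13|2e|13|35|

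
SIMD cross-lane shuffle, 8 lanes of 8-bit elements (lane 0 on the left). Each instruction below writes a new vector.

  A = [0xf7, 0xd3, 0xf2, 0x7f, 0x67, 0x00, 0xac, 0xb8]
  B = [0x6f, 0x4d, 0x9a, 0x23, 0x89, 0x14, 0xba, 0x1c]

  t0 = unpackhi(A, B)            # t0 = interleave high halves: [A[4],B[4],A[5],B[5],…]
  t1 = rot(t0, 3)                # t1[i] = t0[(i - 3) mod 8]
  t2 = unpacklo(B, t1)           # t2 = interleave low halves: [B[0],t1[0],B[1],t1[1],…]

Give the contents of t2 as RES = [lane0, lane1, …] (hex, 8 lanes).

RES = [ 0x6f  0xba  0x4d  0xb8  0x9a  0x1c  0x23  0x67 ]

→ t0 |67|89|00|14|ac|ba|b8|1c|
→ t1 |ba|b8|1c|67|89|00|14|ac|
→ t2 |6f|ba|4d|b8|9a|1c|23|67|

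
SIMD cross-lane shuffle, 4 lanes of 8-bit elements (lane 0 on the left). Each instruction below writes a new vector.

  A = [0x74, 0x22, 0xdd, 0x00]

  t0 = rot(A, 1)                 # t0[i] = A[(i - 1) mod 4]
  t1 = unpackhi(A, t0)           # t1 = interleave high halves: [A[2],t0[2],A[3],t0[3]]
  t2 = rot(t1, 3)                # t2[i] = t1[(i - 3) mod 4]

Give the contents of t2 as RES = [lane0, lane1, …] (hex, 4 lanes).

t0 = [0x00, 0x74, 0x22, 0xdd]
t1 = [0xdd, 0x22, 0x00, 0xdd]
t2 = [0x22, 0x00, 0xdd, 0xdd]

RES = [0x22, 0x00, 0xdd, 0xdd]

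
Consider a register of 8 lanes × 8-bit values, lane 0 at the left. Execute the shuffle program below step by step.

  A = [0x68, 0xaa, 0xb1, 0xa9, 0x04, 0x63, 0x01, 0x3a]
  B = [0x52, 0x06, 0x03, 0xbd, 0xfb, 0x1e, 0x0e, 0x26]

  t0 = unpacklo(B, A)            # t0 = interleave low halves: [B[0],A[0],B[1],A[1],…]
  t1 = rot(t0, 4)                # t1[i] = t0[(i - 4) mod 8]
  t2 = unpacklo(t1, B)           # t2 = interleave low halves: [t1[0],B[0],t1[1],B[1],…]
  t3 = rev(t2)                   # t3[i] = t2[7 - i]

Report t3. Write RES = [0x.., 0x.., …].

RES = [ 0xbd  0xa9  0x03  0xbd  0x06  0xb1  0x52  0x03 ]

→ t0 |52|68|06|aa|03|b1|bd|a9|
→ t1 |03|b1|bd|a9|52|68|06|aa|
→ t2 |03|52|b1|06|bd|03|a9|bd|
→ t3 |bd|a9|03|bd|06|b1|52|03|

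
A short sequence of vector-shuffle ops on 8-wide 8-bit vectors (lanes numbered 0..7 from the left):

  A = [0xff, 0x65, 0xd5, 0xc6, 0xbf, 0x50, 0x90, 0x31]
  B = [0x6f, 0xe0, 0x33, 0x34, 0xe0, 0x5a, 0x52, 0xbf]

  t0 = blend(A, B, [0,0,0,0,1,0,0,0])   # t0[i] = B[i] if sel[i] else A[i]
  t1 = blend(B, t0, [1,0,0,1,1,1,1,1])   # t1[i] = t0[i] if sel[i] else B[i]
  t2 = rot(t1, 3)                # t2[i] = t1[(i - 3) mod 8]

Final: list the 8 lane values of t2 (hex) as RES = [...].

→ t0 |ff|65|d5|c6|e0|50|90|31|
→ t1 |ff|e0|33|c6|e0|50|90|31|
→ t2 |50|90|31|ff|e0|33|c6|e0|

RES = [0x50, 0x90, 0x31, 0xff, 0xe0, 0x33, 0xc6, 0xe0]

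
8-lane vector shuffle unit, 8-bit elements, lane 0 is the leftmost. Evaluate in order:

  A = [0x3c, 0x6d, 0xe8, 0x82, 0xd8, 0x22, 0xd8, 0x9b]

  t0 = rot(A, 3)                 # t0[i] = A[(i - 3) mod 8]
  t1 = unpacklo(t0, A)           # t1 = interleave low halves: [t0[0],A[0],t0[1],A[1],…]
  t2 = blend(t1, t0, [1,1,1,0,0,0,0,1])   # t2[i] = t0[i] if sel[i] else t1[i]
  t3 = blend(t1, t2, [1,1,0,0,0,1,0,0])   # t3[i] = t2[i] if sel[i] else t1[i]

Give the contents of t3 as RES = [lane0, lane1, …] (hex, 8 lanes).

RES = [ 0x22  0xd8  0xd8  0x6d  0x9b  0xe8  0x3c  0x82 ]

  t0: 22 d8 9b 3c 6d e8 82 d8
  t1: 22 3c d8 6d 9b e8 3c 82
  t2: 22 d8 9b 6d 9b e8 3c d8
  t3: 22 d8 d8 6d 9b e8 3c 82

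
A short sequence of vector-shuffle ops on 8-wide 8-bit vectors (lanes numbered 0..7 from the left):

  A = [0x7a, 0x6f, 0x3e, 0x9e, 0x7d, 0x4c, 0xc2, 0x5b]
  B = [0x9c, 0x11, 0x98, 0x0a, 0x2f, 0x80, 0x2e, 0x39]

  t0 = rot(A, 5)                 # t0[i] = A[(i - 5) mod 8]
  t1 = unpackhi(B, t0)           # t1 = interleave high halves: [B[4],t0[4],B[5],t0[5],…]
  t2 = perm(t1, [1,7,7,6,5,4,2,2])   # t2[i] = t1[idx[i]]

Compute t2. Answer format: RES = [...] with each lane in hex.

RES = [ 0x5b  0x3e  0x3e  0x39  0x6f  0x2e  0x80  0x80 ]

  t0: 9e 7d 4c c2 5b 7a 6f 3e
  t1: 2f 5b 80 7a 2e 6f 39 3e
  t2: 5b 3e 3e 39 6f 2e 80 80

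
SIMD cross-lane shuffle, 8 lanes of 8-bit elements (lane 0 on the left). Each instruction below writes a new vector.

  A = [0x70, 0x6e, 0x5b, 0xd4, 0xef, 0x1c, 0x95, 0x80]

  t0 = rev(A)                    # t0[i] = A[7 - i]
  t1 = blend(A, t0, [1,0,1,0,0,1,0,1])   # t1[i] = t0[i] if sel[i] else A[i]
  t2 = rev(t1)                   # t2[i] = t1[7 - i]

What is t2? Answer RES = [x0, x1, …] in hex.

RES = [ 0x70  0x95  0x5b  0xef  0xd4  0x1c  0x6e  0x80 ]

  t0: 80 95 1c ef d4 5b 6e 70
  t1: 80 6e 1c d4 ef 5b 95 70
  t2: 70 95 5b ef d4 1c 6e 80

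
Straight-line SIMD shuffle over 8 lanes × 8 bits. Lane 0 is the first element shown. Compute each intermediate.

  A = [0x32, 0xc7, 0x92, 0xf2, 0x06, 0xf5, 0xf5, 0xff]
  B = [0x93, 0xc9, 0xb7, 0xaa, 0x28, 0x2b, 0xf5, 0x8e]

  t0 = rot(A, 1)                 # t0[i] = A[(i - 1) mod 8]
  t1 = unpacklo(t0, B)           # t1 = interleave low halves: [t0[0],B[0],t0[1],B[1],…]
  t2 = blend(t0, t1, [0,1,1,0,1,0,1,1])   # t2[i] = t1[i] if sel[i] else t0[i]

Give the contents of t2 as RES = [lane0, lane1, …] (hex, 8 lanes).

RES = [0xff, 0x93, 0x32, 0x92, 0xc7, 0x06, 0x92, 0xaa]

  t0: ff 32 c7 92 f2 06 f5 f5
  t1: ff 93 32 c9 c7 b7 92 aa
  t2: ff 93 32 92 c7 06 92 aa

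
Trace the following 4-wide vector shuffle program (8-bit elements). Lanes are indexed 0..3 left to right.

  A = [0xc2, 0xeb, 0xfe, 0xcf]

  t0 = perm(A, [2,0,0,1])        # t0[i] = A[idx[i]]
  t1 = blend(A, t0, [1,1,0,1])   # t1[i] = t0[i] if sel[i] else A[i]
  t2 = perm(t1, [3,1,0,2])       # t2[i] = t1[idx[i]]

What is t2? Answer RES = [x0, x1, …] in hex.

RES = [0xeb, 0xc2, 0xfe, 0xfe]

→ t0 |fe|c2|c2|eb|
→ t1 |fe|c2|fe|eb|
→ t2 |eb|c2|fe|fe|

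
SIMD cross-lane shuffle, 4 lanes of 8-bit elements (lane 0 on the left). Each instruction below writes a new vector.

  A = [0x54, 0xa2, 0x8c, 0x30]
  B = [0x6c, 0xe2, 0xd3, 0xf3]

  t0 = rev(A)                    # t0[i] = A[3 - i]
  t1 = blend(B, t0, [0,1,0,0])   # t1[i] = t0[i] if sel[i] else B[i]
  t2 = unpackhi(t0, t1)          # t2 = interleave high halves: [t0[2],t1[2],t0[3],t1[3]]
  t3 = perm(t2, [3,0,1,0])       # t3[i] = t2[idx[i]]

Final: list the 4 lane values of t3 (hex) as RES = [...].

t0 = [0x30, 0x8c, 0xa2, 0x54]
t1 = [0x6c, 0x8c, 0xd3, 0xf3]
t2 = [0xa2, 0xd3, 0x54, 0xf3]
t3 = [0xf3, 0xa2, 0xd3, 0xa2]

RES = [0xf3, 0xa2, 0xd3, 0xa2]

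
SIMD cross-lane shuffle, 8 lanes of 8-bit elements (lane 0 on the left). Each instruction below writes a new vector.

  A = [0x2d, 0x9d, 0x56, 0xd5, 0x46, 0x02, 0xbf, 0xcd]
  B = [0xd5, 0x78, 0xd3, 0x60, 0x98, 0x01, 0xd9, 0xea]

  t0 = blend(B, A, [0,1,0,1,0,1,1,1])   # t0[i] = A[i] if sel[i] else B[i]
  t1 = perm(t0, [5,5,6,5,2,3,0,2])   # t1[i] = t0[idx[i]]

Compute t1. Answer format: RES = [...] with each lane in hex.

  t0: d5 9d d3 d5 98 02 bf cd
  t1: 02 02 bf 02 d3 d5 d5 d3

RES = [0x02, 0x02, 0xbf, 0x02, 0xd3, 0xd5, 0xd5, 0xd3]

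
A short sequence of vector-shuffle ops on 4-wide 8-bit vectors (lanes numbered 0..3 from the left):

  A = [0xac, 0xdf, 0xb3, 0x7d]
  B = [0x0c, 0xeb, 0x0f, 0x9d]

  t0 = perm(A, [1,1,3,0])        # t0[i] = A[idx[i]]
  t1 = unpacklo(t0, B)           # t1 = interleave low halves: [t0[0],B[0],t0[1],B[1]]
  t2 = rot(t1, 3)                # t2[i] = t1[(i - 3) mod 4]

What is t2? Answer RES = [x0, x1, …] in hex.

t0 = [0xdf, 0xdf, 0x7d, 0xac]
t1 = [0xdf, 0x0c, 0xdf, 0xeb]
t2 = [0x0c, 0xdf, 0xeb, 0xdf]

RES = [0x0c, 0xdf, 0xeb, 0xdf]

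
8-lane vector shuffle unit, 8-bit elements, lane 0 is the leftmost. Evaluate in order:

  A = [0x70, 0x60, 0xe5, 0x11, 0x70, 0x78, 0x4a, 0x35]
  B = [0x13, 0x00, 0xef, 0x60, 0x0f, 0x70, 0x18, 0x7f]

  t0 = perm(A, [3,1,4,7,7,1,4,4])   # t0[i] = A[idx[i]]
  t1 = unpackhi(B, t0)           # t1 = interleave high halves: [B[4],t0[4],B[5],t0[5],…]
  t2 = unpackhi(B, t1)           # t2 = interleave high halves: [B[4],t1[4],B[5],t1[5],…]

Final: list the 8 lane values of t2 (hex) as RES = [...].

RES = [ 0x0f  0x18  0x70  0x70  0x18  0x7f  0x7f  0x70 ]

  t0: 11 60 70 35 35 60 70 70
  t1: 0f 35 70 60 18 70 7f 70
  t2: 0f 18 70 70 18 7f 7f 70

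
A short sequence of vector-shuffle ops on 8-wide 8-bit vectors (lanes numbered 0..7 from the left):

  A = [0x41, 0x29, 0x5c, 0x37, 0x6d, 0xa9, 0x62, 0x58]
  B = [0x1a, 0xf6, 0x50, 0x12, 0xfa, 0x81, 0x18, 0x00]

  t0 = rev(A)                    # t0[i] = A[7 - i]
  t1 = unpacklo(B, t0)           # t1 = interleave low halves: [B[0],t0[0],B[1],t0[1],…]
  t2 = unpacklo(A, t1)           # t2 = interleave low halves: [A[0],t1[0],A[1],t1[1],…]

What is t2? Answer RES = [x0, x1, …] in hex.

t0 = [0x58, 0x62, 0xa9, 0x6d, 0x37, 0x5c, 0x29, 0x41]
t1 = [0x1a, 0x58, 0xf6, 0x62, 0x50, 0xa9, 0x12, 0x6d]
t2 = [0x41, 0x1a, 0x29, 0x58, 0x5c, 0xf6, 0x37, 0x62]

RES = [0x41, 0x1a, 0x29, 0x58, 0x5c, 0xf6, 0x37, 0x62]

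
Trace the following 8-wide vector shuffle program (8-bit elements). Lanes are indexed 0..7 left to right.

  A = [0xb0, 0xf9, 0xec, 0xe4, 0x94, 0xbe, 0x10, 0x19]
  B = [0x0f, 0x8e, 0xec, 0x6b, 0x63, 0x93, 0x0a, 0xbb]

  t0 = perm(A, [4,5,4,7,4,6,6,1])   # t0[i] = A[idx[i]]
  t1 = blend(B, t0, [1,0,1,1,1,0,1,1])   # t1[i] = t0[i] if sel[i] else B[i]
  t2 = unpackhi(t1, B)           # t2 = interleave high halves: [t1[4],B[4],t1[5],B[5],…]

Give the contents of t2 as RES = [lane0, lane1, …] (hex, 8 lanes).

t0 = [0x94, 0xbe, 0x94, 0x19, 0x94, 0x10, 0x10, 0xf9]
t1 = [0x94, 0x8e, 0x94, 0x19, 0x94, 0x93, 0x10, 0xf9]
t2 = [0x94, 0x63, 0x93, 0x93, 0x10, 0x0a, 0xf9, 0xbb]

RES = [0x94, 0x63, 0x93, 0x93, 0x10, 0x0a, 0xf9, 0xbb]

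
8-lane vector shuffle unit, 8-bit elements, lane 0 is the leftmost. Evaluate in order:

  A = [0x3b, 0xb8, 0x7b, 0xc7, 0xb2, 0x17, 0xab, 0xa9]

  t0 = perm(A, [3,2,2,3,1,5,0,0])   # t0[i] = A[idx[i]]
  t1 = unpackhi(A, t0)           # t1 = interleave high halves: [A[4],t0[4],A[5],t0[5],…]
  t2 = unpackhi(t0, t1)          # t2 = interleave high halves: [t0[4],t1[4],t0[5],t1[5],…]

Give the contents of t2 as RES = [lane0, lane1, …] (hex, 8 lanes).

RES = [0xb8, 0xab, 0x17, 0x3b, 0x3b, 0xa9, 0x3b, 0x3b]

→ t0 |c7|7b|7b|c7|b8|17|3b|3b|
→ t1 |b2|b8|17|17|ab|3b|a9|3b|
→ t2 |b8|ab|17|3b|3b|a9|3b|3b|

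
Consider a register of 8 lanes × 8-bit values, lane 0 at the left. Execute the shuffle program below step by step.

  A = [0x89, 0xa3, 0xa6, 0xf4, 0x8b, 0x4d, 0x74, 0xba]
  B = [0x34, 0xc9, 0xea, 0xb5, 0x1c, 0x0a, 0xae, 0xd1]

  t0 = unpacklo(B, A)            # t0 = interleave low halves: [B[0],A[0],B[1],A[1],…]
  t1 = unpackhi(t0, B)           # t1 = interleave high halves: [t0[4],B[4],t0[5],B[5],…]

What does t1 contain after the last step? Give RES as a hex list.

RES = [ 0xea  0x1c  0xa6  0x0a  0xb5  0xae  0xf4  0xd1 ]

→ t0 |34|89|c9|a3|ea|a6|b5|f4|
→ t1 |ea|1c|a6|0a|b5|ae|f4|d1|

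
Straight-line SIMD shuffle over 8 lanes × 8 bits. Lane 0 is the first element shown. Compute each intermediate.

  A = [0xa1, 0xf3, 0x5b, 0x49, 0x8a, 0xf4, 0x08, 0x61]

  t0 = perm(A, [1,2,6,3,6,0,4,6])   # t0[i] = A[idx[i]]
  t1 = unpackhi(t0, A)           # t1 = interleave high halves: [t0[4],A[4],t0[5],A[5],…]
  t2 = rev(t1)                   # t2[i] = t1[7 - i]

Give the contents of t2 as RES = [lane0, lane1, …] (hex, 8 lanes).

RES = [0x61, 0x08, 0x08, 0x8a, 0xf4, 0xa1, 0x8a, 0x08]

t0 = [0xf3, 0x5b, 0x08, 0x49, 0x08, 0xa1, 0x8a, 0x08]
t1 = [0x08, 0x8a, 0xa1, 0xf4, 0x8a, 0x08, 0x08, 0x61]
t2 = [0x61, 0x08, 0x08, 0x8a, 0xf4, 0xa1, 0x8a, 0x08]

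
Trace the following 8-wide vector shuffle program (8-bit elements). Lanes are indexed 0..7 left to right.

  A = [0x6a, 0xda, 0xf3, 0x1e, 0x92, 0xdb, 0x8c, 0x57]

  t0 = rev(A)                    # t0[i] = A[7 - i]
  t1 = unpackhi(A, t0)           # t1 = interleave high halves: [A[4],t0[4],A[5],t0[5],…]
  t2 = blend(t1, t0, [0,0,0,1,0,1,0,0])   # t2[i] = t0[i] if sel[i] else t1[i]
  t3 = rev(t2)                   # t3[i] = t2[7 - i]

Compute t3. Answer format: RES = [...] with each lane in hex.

RES = [0x6a, 0x57, 0xf3, 0x8c, 0x92, 0xdb, 0x1e, 0x92]

t0 = [0x57, 0x8c, 0xdb, 0x92, 0x1e, 0xf3, 0xda, 0x6a]
t1 = [0x92, 0x1e, 0xdb, 0xf3, 0x8c, 0xda, 0x57, 0x6a]
t2 = [0x92, 0x1e, 0xdb, 0x92, 0x8c, 0xf3, 0x57, 0x6a]
t3 = [0x6a, 0x57, 0xf3, 0x8c, 0x92, 0xdb, 0x1e, 0x92]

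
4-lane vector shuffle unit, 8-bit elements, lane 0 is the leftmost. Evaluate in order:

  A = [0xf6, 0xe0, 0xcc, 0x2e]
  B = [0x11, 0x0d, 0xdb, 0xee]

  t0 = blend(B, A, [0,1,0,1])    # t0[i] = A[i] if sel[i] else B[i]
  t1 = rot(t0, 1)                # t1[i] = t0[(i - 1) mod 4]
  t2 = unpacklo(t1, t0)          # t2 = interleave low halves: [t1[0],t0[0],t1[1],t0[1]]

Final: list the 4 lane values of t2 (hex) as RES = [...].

  t0: 11 e0 db 2e
  t1: 2e 11 e0 db
  t2: 2e 11 11 e0

RES = [0x2e, 0x11, 0x11, 0xe0]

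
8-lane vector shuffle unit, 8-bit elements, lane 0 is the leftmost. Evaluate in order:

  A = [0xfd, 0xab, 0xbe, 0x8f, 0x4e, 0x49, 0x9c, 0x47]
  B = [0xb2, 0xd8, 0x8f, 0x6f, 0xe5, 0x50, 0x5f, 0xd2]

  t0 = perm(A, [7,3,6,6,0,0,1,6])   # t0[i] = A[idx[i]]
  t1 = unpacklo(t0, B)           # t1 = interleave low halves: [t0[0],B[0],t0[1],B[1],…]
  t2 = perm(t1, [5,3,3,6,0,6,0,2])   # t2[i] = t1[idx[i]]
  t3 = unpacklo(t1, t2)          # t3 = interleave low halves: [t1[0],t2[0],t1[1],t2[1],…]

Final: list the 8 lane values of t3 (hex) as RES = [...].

  t0: 47 8f 9c 9c fd fd ab 9c
  t1: 47 b2 8f d8 9c 8f 9c 6f
  t2: 8f d8 d8 9c 47 9c 47 8f
  t3: 47 8f b2 d8 8f d8 d8 9c

RES = [0x47, 0x8f, 0xb2, 0xd8, 0x8f, 0xd8, 0xd8, 0x9c]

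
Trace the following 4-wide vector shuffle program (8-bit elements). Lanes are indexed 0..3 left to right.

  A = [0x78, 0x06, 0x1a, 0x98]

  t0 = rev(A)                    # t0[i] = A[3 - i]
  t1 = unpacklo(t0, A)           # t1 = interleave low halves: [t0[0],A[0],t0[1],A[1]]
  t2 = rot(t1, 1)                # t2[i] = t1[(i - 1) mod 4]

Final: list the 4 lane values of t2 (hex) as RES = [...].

→ t0 |98|1a|06|78|
→ t1 |98|78|1a|06|
→ t2 |06|98|78|1a|

RES = [0x06, 0x98, 0x78, 0x1a]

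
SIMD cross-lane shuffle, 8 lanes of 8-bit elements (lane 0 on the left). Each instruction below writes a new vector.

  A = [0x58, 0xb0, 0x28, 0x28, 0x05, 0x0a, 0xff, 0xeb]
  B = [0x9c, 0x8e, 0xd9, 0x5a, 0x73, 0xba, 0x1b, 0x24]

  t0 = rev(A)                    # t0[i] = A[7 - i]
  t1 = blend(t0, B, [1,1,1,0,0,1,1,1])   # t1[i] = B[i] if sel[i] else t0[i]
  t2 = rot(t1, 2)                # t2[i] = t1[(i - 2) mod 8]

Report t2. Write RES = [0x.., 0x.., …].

  t0: eb ff 0a 05 28 28 b0 58
  t1: 9c 8e d9 05 28 ba 1b 24
  t2: 1b 24 9c 8e d9 05 28 ba

RES = [ 0x1b  0x24  0x9c  0x8e  0xd9  0x05  0x28  0xba ]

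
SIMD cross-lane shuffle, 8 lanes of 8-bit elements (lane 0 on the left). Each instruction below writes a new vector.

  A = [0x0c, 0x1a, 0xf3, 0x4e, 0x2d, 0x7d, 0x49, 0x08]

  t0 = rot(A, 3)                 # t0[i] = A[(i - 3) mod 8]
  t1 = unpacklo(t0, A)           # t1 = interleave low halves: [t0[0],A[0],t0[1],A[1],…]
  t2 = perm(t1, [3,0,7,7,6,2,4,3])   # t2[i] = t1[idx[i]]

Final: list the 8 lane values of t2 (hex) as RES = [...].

  t0: 7d 49 08 0c 1a f3 4e 2d
  t1: 7d 0c 49 1a 08 f3 0c 4e
  t2: 1a 7d 4e 4e 0c 49 08 1a

RES = [ 0x1a  0x7d  0x4e  0x4e  0x0c  0x49  0x08  0x1a ]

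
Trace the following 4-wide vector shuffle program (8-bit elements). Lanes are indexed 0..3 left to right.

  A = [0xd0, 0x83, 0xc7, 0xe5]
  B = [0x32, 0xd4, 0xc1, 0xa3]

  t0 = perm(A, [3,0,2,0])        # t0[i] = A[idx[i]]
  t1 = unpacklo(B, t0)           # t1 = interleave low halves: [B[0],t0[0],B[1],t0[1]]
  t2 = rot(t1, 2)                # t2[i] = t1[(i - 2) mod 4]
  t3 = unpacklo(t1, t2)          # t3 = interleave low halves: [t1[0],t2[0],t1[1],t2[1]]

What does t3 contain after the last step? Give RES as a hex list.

RES = [ 0x32  0xd4  0xe5  0xd0 ]

t0 = [0xe5, 0xd0, 0xc7, 0xd0]
t1 = [0x32, 0xe5, 0xd4, 0xd0]
t2 = [0xd4, 0xd0, 0x32, 0xe5]
t3 = [0x32, 0xd4, 0xe5, 0xd0]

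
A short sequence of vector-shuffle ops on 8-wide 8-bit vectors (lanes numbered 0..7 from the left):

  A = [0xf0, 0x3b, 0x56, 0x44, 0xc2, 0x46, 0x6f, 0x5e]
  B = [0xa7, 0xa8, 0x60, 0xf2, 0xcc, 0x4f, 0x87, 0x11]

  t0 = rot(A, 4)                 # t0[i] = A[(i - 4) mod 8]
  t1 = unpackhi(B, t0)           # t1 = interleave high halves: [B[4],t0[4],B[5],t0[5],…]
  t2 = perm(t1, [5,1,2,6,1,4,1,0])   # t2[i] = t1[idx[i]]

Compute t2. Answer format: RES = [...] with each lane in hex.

RES = [0x56, 0xf0, 0x4f, 0x11, 0xf0, 0x87, 0xf0, 0xcc]

  t0: c2 46 6f 5e f0 3b 56 44
  t1: cc f0 4f 3b 87 56 11 44
  t2: 56 f0 4f 11 f0 87 f0 cc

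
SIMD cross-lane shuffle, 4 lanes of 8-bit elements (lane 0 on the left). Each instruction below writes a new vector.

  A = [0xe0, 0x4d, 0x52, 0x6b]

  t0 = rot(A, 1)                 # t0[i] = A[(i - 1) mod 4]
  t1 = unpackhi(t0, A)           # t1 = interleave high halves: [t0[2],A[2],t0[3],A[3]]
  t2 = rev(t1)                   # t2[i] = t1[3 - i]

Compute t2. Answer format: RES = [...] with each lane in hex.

  t0: 6b e0 4d 52
  t1: 4d 52 52 6b
  t2: 6b 52 52 4d

RES = [0x6b, 0x52, 0x52, 0x4d]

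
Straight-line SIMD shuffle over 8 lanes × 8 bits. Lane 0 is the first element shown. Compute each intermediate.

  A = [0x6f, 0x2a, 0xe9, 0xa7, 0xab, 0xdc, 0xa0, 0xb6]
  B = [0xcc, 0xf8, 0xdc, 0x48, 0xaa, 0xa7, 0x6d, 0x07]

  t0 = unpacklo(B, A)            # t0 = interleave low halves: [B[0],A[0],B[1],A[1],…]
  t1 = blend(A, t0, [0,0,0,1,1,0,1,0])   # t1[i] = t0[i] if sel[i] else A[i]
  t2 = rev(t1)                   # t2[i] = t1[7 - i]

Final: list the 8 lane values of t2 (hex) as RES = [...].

t0 = [0xcc, 0x6f, 0xf8, 0x2a, 0xdc, 0xe9, 0x48, 0xa7]
t1 = [0x6f, 0x2a, 0xe9, 0x2a, 0xdc, 0xdc, 0x48, 0xb6]
t2 = [0xb6, 0x48, 0xdc, 0xdc, 0x2a, 0xe9, 0x2a, 0x6f]

RES = [0xb6, 0x48, 0xdc, 0xdc, 0x2a, 0xe9, 0x2a, 0x6f]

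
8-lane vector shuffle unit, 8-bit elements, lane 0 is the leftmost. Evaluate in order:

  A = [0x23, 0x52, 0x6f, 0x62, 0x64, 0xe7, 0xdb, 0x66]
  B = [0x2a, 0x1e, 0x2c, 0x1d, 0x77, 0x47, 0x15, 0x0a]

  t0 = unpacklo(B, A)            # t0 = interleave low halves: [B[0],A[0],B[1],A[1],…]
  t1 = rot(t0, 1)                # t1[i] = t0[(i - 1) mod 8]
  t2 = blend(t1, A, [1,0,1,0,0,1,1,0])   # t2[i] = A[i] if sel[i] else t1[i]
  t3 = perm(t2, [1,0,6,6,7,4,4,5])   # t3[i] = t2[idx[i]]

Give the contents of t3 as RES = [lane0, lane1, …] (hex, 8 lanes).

  t0: 2a 23 1e 52 2c 6f 1d 62
  t1: 62 2a 23 1e 52 2c 6f 1d
  t2: 23 2a 6f 1e 52 e7 db 1d
  t3: 2a 23 db db 1d 52 52 e7

RES = [0x2a, 0x23, 0xdb, 0xdb, 0x1d, 0x52, 0x52, 0xe7]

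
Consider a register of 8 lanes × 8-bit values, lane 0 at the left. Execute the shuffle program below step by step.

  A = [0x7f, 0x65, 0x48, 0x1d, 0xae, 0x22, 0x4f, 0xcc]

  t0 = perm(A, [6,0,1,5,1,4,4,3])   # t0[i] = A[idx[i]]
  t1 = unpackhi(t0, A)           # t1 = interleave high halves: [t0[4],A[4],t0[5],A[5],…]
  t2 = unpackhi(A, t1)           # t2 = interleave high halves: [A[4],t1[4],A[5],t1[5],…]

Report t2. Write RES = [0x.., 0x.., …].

RES = [0xae, 0xae, 0x22, 0x4f, 0x4f, 0x1d, 0xcc, 0xcc]

  t0: 4f 7f 65 22 65 ae ae 1d
  t1: 65 ae ae 22 ae 4f 1d cc
  t2: ae ae 22 4f 4f 1d cc cc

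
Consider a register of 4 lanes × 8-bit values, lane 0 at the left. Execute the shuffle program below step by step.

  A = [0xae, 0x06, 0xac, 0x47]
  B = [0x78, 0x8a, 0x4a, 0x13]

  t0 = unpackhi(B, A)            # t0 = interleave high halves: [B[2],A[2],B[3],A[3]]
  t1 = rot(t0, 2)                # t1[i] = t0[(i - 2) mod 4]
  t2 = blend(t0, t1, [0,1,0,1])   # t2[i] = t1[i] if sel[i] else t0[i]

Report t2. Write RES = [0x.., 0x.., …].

  t0: 4a ac 13 47
  t1: 13 47 4a ac
  t2: 4a 47 13 ac

RES = [0x4a, 0x47, 0x13, 0xac]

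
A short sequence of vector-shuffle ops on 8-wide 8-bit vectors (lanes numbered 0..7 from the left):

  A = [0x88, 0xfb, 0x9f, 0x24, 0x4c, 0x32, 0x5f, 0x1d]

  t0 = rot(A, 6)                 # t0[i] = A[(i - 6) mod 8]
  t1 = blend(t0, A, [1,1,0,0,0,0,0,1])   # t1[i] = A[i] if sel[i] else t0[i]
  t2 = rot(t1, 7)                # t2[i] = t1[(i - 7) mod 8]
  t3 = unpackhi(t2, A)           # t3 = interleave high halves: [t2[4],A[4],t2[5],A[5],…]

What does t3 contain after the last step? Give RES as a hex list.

→ t0 |9f|24|4c|32|5f|1d|88|fb|
→ t1 |88|fb|4c|32|5f|1d|88|1d|
→ t2 |fb|4c|32|5f|1d|88|1d|88|
→ t3 |1d|4c|88|32|1d|5f|88|1d|

RES = [0x1d, 0x4c, 0x88, 0x32, 0x1d, 0x5f, 0x88, 0x1d]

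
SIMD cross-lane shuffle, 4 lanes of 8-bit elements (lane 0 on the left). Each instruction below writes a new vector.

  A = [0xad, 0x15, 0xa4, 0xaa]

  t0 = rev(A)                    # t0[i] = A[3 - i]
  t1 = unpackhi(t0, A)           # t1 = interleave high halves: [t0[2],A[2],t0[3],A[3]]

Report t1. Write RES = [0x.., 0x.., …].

RES = [0x15, 0xa4, 0xad, 0xaa]

→ t0 |aa|a4|15|ad|
→ t1 |15|a4|ad|aa|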